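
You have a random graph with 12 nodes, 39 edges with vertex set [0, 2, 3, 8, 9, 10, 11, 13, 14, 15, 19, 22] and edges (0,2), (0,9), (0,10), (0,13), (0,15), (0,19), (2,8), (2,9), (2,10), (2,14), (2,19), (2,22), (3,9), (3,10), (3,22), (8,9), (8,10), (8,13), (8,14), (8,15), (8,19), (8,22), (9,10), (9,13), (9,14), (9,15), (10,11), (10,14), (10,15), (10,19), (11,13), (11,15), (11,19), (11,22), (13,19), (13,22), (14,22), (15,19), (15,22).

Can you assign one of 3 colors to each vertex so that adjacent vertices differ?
The clique on vertices [2, 8, 9, 10, 14] has size 5 > 3, so it alone needs 5 colors.

No, G is not 3-colorable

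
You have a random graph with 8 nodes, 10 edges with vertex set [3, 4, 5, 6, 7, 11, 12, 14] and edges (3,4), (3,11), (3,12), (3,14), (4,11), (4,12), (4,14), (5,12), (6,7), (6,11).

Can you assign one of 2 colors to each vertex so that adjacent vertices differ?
No, G is not 2-colorable

The clique on vertices [3, 4, 11] has size 3 > 2, so it alone needs 3 colors.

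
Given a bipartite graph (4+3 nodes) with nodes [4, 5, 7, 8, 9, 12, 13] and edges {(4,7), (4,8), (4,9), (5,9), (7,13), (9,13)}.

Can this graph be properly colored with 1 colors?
Edge (9,13) forces its endpoints to differ, so 1 color is not enough.

No, G is not 1-colorable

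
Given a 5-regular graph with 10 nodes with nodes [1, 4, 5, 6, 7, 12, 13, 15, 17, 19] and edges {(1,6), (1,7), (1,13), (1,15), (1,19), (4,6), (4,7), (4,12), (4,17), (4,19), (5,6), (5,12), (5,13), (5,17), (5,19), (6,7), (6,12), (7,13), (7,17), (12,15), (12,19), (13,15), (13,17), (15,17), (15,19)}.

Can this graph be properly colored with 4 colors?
A valid 4-coloring: color 1: [6, 13, 19]; color 2: [1, 12, 17]; color 3: [5, 7, 15]; color 4: [4].
(χ(G) = 4 ≤ 4.)

Yes, G is 4-colorable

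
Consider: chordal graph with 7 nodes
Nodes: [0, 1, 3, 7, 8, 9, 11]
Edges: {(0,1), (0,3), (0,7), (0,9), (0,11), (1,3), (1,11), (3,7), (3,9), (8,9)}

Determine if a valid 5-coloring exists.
A valid 5-coloring: color 1: [0, 8]; color 2: [3, 11]; color 3: [1, 7, 9].
(χ(G) = 3 ≤ 5.)

Yes, G is 5-colorable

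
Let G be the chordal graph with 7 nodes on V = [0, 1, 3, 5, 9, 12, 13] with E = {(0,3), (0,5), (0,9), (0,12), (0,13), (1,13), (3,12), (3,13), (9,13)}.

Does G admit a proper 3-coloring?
A valid 3-coloring: color 1: [0, 1]; color 2: [5, 12, 13]; color 3: [3, 9].
(χ(G) = 3 ≤ 3.)

Yes, G is 3-colorable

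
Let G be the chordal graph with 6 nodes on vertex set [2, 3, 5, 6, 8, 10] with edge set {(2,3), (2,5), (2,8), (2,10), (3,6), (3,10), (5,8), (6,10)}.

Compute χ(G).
Clique number ω(G) = 3 (lower bound: χ ≥ ω).
The clique on [2, 5, 8] has size 3, forcing χ ≥ 3, and the coloring below uses 3 colors, so χ(G) = 3.
A valid 3-coloring: color 1: [2, 6]; color 2: [3, 8]; color 3: [5, 10].

χ(G) = 3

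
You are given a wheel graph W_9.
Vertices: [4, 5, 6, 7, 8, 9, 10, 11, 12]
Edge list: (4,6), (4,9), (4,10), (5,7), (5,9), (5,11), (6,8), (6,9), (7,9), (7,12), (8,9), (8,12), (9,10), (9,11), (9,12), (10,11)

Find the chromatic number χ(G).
χ(G) = 3

Clique number ω(G) = 3 (lower bound: χ ≥ ω).
The clique on [4, 9, 10] has size 3, forcing χ ≥ 3, and the coloring below uses 3 colors, so χ(G) = 3.
A valid 3-coloring: color 1: [9]; color 2: [4, 7, 8, 11]; color 3: [5, 6, 10, 12].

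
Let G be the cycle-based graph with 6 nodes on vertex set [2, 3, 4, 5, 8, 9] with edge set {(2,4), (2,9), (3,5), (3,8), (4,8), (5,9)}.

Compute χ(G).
Clique number ω(G) = 2 (lower bound: χ ≥ ω).
The graph is bipartite (no odd cycle), so 2 colors suffice: χ(G) = 2.
A valid 2-coloring: color 1: [3, 4, 9]; color 2: [2, 5, 8].

χ(G) = 2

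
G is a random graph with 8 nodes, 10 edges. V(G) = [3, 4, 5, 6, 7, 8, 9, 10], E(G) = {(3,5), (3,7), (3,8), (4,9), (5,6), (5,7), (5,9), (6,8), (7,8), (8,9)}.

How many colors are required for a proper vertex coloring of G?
Clique number ω(G) = 3 (lower bound: χ ≥ ω).
The clique on [3, 7, 8] has size 3, forcing χ ≥ 3, and the coloring below uses 3 colors, so χ(G) = 3.
A valid 3-coloring: color 1: [4, 5, 8, 10]; color 2: [3, 6, 9]; color 3: [7].

χ(G) = 3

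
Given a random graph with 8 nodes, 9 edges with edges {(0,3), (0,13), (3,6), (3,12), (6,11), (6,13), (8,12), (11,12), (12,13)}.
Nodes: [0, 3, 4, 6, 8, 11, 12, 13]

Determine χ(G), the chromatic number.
χ(G) = 2

Clique number ω(G) = 2 (lower bound: χ ≥ ω).
The graph is bipartite (no odd cycle), so 2 colors suffice: χ(G) = 2.
A valid 2-coloring: color 1: [0, 4, 6, 12]; color 2: [3, 8, 11, 13].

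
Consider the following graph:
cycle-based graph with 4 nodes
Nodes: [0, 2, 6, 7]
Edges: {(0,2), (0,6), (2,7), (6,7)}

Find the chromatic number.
χ(G) = 2

Clique number ω(G) = 2 (lower bound: χ ≥ ω).
The graph is bipartite (no odd cycle), so 2 colors suffice: χ(G) = 2.
A valid 2-coloring: color 1: [2, 6]; color 2: [0, 7].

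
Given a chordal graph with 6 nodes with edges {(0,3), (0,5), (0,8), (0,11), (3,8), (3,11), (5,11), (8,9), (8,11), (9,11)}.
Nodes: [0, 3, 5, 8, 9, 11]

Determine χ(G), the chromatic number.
Clique number ω(G) = 4 (lower bound: χ ≥ ω).
The clique on [0, 3, 8, 11] has size 4, forcing χ ≥ 4, and the coloring below uses 4 colors, so χ(G) = 4.
A valid 4-coloring: color 1: [11]; color 2: [0, 9]; color 3: [5, 8]; color 4: [3].

χ(G) = 4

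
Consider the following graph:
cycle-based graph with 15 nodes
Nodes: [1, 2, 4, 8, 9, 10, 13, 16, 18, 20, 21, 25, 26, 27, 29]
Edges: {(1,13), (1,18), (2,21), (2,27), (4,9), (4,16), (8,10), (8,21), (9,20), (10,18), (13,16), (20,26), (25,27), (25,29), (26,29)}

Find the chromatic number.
χ(G) = 3

Clique number ω(G) = 2 (lower bound: χ ≥ ω).
Odd cycle [16, 4, 9, 20, 26, 29, 25, 27, 2, 21, 8, 10, 18, 1, 13] needs 3 colors (χ ≥ 3).
The coloring below uses 3 colors, so χ(G) = 3.
A valid 3-coloring: color 1: [1, 2, 8, 9, 16, 25, 26]; color 2: [4, 10, 13, 20, 21, 27, 29]; color 3: [18].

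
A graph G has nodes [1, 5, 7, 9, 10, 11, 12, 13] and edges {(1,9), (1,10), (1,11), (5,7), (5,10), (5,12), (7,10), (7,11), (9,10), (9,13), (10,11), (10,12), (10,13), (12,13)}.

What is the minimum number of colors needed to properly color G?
χ(G) = 4

Clique number ω(G) = 3 (lower bound: χ ≥ ω).
Odd cycle [5, 12, 13, 9, 1, 11, 7] needs 3 colors (χ ≥ 3).
Vertex 10 is adjacent to every vertex of [1, 5, 7, 9, 11, 12, 13], which already need 3 colors among themselves, so 10 needs a new color (χ ≥ 4).
The coloring below uses 4 colors, so χ(G) = 4.
A valid 4-coloring: color 1: [10]; color 2: [5, 11, 13]; color 3: [7, 9, 12]; color 4: [1].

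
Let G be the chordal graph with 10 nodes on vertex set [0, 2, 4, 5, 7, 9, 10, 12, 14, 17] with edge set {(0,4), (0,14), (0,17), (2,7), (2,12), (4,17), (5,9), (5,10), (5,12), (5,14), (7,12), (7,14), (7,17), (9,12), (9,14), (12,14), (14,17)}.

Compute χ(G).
χ(G) = 4

Clique number ω(G) = 4 (lower bound: χ ≥ ω).
The clique on [5, 9, 12, 14] has size 4, forcing χ ≥ 4, and the coloring below uses 4 colors, so χ(G) = 4.
A valid 4-coloring: color 1: [2, 4, 10, 14]; color 2: [12, 17]; color 3: [0, 5, 7]; color 4: [9].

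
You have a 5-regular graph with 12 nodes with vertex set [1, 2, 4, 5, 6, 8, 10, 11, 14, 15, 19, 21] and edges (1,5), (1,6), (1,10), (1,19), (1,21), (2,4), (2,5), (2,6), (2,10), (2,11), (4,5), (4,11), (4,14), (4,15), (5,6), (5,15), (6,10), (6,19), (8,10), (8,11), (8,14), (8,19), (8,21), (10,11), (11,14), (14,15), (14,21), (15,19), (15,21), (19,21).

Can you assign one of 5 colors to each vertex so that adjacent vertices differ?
A valid 5-coloring: color 1: [5, 10, 14, 19]; color 2: [4, 6, 21]; color 3: [1, 2, 8, 15]; color 4: [11].
(χ(G) = 4 ≤ 5.)

Yes, G is 5-colorable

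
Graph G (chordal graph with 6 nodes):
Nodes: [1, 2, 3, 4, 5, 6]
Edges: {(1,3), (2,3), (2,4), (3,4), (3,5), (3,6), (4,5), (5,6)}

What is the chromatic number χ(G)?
Clique number ω(G) = 3 (lower bound: χ ≥ ω).
The clique on [2, 3, 4] has size 3, forcing χ ≥ 3, and the coloring below uses 3 colors, so χ(G) = 3.
A valid 3-coloring: color 1: [3]; color 2: [1, 4, 6]; color 3: [2, 5].

χ(G) = 3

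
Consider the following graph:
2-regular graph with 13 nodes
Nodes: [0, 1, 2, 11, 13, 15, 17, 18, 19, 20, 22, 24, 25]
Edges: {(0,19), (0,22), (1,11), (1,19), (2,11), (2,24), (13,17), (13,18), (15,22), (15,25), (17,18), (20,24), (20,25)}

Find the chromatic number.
χ(G) = 3

Clique number ω(G) = 3 (lower bound: χ ≥ ω).
The clique on [13, 17, 18] has size 3, forcing χ ≥ 3, and the coloring below uses 3 colors, so χ(G) = 3.
A valid 3-coloring: color 1: [11, 18, 19, 22, 24, 25]; color 2: [0, 1, 2, 15, 17, 20]; color 3: [13].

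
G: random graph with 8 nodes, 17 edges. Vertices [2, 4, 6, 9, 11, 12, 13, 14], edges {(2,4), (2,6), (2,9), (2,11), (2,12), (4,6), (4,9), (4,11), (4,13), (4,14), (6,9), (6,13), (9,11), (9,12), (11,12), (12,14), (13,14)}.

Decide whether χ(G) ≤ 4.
A valid 4-coloring: color 1: [4, 12]; color 2: [9, 13]; color 3: [2, 14]; color 4: [6, 11].
(χ(G) = 4 ≤ 4.)

Yes, G is 4-colorable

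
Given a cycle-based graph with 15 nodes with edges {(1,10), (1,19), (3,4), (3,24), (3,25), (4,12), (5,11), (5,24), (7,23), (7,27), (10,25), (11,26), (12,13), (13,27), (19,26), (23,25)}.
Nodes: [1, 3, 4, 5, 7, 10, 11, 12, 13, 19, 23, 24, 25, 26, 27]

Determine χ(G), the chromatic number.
Clique number ω(G) = 2 (lower bound: χ ≥ ω).
Odd cycle [10, 1, 19, 26, 11, 5, 24, 3, 25] needs 3 colors (χ ≥ 3).
The coloring below uses 3 colors, so χ(G) = 3.
A valid 3-coloring: color 1: [1, 4, 5, 7, 13, 25, 26]; color 2: [3, 10, 11, 12, 19, 23, 27]; color 3: [24].

χ(G) = 3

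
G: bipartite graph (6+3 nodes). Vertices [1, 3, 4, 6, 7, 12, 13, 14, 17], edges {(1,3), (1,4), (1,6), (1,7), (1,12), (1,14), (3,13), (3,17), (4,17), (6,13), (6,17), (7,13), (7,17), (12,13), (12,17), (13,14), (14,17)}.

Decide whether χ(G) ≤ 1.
No, G is not 1-colorable

Edge (1,3) forces its endpoints to differ, so 1 color is not enough.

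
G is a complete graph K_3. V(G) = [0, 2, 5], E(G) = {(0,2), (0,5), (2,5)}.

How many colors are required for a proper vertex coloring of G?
Clique number ω(G) = 3 (lower bound: χ ≥ ω).
The clique on [0, 2, 5] has size 3, forcing χ ≥ 3, and the coloring below uses 3 colors, so χ(G) = 3.
A valid 3-coloring: color 1: [0]; color 2: [2]; color 3: [5].

χ(G) = 3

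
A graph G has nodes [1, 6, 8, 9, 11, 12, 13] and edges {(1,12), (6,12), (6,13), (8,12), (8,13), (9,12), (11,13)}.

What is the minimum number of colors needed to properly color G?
χ(G) = 2

Clique number ω(G) = 2 (lower bound: χ ≥ ω).
The graph is bipartite (no odd cycle), so 2 colors suffice: χ(G) = 2.
A valid 2-coloring: color 1: [12, 13]; color 2: [1, 6, 8, 9, 11].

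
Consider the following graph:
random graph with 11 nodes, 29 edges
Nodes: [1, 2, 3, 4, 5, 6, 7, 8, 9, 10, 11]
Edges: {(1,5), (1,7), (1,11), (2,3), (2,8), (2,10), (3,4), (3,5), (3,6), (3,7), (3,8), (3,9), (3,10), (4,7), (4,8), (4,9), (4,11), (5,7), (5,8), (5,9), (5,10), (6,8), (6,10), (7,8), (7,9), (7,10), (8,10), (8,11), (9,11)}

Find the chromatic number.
χ(G) = 5

Clique number ω(G) = 5 (lower bound: χ ≥ ω).
The clique on [3, 5, 7, 8, 10] has size 5, forcing χ ≥ 5, and the coloring below uses 5 colors, so χ(G) = 5.
A valid 5-coloring: color 1: [1, 3]; color 2: [8, 9]; color 3: [2, 6, 7, 11]; color 4: [4, 5]; color 5: [10].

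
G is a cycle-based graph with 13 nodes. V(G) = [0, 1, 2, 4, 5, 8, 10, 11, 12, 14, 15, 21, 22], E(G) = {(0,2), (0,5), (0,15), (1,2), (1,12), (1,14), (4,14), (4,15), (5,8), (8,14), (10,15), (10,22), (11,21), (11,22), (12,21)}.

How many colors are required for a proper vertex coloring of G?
χ(G) = 3

Clique number ω(G) = 2 (lower bound: χ ≥ ω).
Odd cycle [22, 11, 21, 12, 1, 2, 0, 15, 10] needs 3 colors (χ ≥ 3).
The coloring below uses 3 colors, so χ(G) = 3.
A valid 3-coloring: color 1: [2, 5, 11, 12, 14, 15]; color 2: [0, 1, 4, 8, 21, 22]; color 3: [10].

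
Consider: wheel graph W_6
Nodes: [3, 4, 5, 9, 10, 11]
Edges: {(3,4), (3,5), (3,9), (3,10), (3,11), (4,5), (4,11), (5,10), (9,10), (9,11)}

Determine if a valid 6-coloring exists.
Yes, G is 6-colorable

A valid 6-coloring: color 1: [3]; color 2: [5, 11]; color 3: [4, 10]; color 4: [9].
(χ(G) = 4 ≤ 6.)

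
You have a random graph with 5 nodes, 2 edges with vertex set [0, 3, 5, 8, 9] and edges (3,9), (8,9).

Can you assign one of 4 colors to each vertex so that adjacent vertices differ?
Yes, G is 4-colorable

A valid 4-coloring: color 1: [0, 5, 9]; color 2: [3, 8].
(χ(G) = 2 ≤ 4.)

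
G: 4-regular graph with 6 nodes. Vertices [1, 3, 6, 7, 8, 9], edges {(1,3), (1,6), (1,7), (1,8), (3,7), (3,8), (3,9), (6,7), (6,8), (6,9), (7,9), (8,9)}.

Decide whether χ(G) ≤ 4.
A valid 4-coloring: color 1: [7, 8]; color 2: [1, 9]; color 3: [3, 6].
(χ(G) = 3 ≤ 4.)

Yes, G is 4-colorable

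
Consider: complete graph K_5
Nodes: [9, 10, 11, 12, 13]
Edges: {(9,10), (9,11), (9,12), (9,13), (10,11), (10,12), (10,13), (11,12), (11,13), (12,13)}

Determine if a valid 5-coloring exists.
Yes, G is 5-colorable

A valid 5-coloring: color 1: [10]; color 2: [13]; color 3: [12]; color 4: [11]; color 5: [9].
(χ(G) = 5 ≤ 5.)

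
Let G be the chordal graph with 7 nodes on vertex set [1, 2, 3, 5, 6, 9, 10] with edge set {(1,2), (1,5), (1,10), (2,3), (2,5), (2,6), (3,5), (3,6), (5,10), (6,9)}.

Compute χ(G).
Clique number ω(G) = 3 (lower bound: χ ≥ ω).
The clique on [1, 2, 5] has size 3, forcing χ ≥ 3, and the coloring below uses 3 colors, so χ(G) = 3.
A valid 3-coloring: color 1: [5, 6]; color 2: [2, 9, 10]; color 3: [1, 3].

χ(G) = 3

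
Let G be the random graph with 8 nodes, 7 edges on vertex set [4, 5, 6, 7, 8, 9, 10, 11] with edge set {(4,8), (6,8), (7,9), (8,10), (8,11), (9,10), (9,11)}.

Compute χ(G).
χ(G) = 2

Clique number ω(G) = 2 (lower bound: χ ≥ ω).
The graph is bipartite (no odd cycle), so 2 colors suffice: χ(G) = 2.
A valid 2-coloring: color 1: [5, 8, 9]; color 2: [4, 6, 7, 10, 11].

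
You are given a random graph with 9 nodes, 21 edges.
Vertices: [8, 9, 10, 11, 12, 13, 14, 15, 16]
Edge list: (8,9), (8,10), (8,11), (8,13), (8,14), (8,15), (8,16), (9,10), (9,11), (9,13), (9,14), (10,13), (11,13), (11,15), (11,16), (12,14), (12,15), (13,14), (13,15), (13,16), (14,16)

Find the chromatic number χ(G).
Clique number ω(G) = 4 (lower bound: χ ≥ ω).
The clique on [8, 11, 13, 16] has size 4, forcing χ ≥ 4, and the coloring below uses 4 colors, so χ(G) = 4.
A valid 4-coloring: color 1: [12, 13]; color 2: [8]; color 3: [10, 11, 14]; color 4: [9, 15, 16].

χ(G) = 4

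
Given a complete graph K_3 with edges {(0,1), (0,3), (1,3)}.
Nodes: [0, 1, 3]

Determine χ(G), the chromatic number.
χ(G) = 3

Clique number ω(G) = 3 (lower bound: χ ≥ ω).
The clique on [0, 1, 3] has size 3, forcing χ ≥ 3, and the coloring below uses 3 colors, so χ(G) = 3.
A valid 3-coloring: color 1: [3]; color 2: [1]; color 3: [0].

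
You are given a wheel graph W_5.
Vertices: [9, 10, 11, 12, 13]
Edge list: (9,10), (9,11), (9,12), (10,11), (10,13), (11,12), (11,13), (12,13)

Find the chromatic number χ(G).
χ(G) = 3

Clique number ω(G) = 3 (lower bound: χ ≥ ω).
The clique on [9, 10, 11] has size 3, forcing χ ≥ 3, and the coloring below uses 3 colors, so χ(G) = 3.
A valid 3-coloring: color 1: [11]; color 2: [9, 13]; color 3: [10, 12].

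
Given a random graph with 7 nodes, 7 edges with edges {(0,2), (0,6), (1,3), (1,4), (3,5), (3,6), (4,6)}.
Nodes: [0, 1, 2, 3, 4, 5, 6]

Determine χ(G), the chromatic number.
Clique number ω(G) = 2 (lower bound: χ ≥ ω).
The graph is bipartite (no odd cycle), so 2 colors suffice: χ(G) = 2.
A valid 2-coloring: color 1: [0, 3, 4]; color 2: [1, 2, 5, 6].

χ(G) = 2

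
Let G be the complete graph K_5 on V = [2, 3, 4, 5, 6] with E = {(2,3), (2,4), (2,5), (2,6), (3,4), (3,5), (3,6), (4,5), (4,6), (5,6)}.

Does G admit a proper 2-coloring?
No, G is not 2-colorable

The clique on vertices [2, 3, 4, 5, 6] has size 5 > 2, so it alone needs 5 colors.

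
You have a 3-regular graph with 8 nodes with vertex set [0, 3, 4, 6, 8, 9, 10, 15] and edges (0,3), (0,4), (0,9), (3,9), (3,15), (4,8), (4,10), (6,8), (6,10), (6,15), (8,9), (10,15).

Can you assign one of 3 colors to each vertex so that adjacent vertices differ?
Yes, G is 3-colorable

A valid 3-coloring: color 1: [0, 8, 10]; color 2: [3, 4, 6]; color 3: [9, 15].
(χ(G) = 3 ≤ 3.)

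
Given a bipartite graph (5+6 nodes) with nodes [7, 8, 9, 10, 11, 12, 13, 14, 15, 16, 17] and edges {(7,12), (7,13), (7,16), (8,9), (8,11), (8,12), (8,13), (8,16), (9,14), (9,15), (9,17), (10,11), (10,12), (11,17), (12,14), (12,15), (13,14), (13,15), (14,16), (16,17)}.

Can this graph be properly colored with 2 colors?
Yes, G is 2-colorable

A valid 2-coloring: color 1: [9, 11, 12, 13, 16]; color 2: [7, 8, 10, 14, 15, 17].
(χ(G) = 2 ≤ 2.)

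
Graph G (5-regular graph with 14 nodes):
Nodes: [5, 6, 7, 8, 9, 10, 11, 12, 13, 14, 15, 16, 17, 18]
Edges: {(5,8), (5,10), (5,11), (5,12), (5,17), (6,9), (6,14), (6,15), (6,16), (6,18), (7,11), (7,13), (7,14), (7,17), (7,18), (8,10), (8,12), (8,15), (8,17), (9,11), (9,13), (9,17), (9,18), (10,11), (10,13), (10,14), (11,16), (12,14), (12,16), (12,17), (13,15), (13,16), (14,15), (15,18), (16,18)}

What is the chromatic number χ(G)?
Clique number ω(G) = 4 (lower bound: χ ≥ ω).
The clique on [5, 8, 12, 17] has size 4, forcing χ ≥ 4, and the coloring below uses 4 colors, so χ(G) = 4.
A valid 4-coloring: color 1: [7, 9, 10, 12, 15]; color 2: [5, 14, 16]; color 3: [8, 11, 13, 18]; color 4: [6, 17].

χ(G) = 4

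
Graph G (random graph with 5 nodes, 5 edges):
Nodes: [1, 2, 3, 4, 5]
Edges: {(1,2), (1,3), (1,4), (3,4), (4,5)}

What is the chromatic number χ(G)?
Clique number ω(G) = 3 (lower bound: χ ≥ ω).
The clique on [1, 3, 4] has size 3, forcing χ ≥ 3, and the coloring below uses 3 colors, so χ(G) = 3.
A valid 3-coloring: color 1: [2, 4]; color 2: [1, 5]; color 3: [3].

χ(G) = 3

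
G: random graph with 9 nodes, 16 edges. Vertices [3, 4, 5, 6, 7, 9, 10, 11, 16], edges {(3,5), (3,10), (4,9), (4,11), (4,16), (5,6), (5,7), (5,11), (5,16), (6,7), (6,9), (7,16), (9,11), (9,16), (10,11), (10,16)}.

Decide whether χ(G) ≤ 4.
A valid 4-coloring: color 1: [3, 6, 11, 16]; color 2: [4, 5, 10]; color 3: [7, 9].
(χ(G) = 3 ≤ 4.)

Yes, G is 4-colorable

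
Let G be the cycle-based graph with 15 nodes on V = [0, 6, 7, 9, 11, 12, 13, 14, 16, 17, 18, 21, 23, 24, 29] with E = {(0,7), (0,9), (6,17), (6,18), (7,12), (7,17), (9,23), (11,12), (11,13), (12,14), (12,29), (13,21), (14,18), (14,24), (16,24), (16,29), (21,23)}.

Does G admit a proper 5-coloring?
A valid 5-coloring: color 1: [0, 12, 13, 17, 18, 23, 24]; color 2: [6, 7, 9, 11, 14, 21, 29]; color 3: [16].
(χ(G) = 3 ≤ 5.)

Yes, G is 5-colorable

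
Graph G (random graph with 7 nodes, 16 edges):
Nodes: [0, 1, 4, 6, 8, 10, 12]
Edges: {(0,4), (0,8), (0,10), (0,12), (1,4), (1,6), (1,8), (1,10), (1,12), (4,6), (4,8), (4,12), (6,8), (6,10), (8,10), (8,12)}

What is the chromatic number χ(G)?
Clique number ω(G) = 4 (lower bound: χ ≥ ω).
The clique on [0, 4, 8, 12] has size 4, forcing χ ≥ 4, and the coloring below uses 4 colors, so χ(G) = 4.
A valid 4-coloring: color 1: [8]; color 2: [0, 1]; color 3: [4, 10]; color 4: [6, 12].

χ(G) = 4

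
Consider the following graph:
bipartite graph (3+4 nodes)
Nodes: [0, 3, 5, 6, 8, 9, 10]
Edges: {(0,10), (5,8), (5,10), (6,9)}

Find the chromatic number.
Clique number ω(G) = 2 (lower bound: χ ≥ ω).
The graph is bipartite (no odd cycle), so 2 colors suffice: χ(G) = 2.
A valid 2-coloring: color 1: [0, 3, 5, 6]; color 2: [8, 9, 10].

χ(G) = 2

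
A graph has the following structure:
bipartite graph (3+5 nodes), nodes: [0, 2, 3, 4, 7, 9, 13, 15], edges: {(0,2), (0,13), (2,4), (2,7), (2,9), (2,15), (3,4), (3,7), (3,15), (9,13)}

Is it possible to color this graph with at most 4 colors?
Yes, G is 4-colorable

A valid 4-coloring: color 1: [2, 3, 13]; color 2: [0, 4, 7, 9, 15].
(χ(G) = 2 ≤ 4.)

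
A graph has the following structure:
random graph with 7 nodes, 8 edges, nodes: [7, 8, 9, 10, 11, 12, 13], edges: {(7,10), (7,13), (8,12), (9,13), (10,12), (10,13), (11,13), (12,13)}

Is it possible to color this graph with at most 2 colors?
The clique on vertices [10, 12, 13] has size 3 > 2, so it alone needs 3 colors.

No, G is not 2-colorable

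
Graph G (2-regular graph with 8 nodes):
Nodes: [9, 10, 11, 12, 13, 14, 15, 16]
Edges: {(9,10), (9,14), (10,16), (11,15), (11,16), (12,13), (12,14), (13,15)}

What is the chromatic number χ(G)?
χ(G) = 2

Clique number ω(G) = 2 (lower bound: χ ≥ ω).
The graph is bipartite (no odd cycle), so 2 colors suffice: χ(G) = 2.
A valid 2-coloring: color 1: [10, 11, 13, 14]; color 2: [9, 12, 15, 16].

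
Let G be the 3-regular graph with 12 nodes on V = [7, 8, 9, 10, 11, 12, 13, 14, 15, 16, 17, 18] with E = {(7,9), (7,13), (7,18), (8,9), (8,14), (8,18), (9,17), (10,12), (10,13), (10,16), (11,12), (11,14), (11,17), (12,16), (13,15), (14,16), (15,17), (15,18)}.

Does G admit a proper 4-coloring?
A valid 4-coloring: color 1: [8, 12, 13, 17]; color 2: [9, 10, 14, 18]; color 3: [7, 11, 15, 16].
(χ(G) = 3 ≤ 4.)

Yes, G is 4-colorable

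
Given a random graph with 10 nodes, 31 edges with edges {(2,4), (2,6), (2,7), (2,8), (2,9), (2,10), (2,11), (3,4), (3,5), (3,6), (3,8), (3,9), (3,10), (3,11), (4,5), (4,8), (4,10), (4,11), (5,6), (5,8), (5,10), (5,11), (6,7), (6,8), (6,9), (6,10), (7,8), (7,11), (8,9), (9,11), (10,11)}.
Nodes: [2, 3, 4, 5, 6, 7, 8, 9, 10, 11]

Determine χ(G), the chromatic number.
Clique number ω(G) = 5 (lower bound: χ ≥ ω).
The clique on [3, 4, 5, 10, 11] has size 5, forcing χ ≥ 5, and the coloring below uses 5 colors, so χ(G) = 5.
A valid 5-coloring: color 1: [2, 3]; color 2: [6, 11]; color 3: [4, 7, 9]; color 4: [5]; color 5: [8, 10].

χ(G) = 5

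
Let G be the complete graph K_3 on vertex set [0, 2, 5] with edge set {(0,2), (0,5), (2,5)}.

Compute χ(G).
Clique number ω(G) = 3 (lower bound: χ ≥ ω).
The clique on [0, 2, 5] has size 3, forcing χ ≥ 3, and the coloring below uses 3 colors, so χ(G) = 3.
A valid 3-coloring: color 1: [0]; color 2: [5]; color 3: [2].

χ(G) = 3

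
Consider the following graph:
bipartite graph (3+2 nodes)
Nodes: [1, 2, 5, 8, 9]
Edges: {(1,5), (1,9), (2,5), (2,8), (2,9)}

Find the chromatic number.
χ(G) = 2

Clique number ω(G) = 2 (lower bound: χ ≥ ω).
The graph is bipartite (no odd cycle), so 2 colors suffice: χ(G) = 2.
A valid 2-coloring: color 1: [1, 2]; color 2: [5, 8, 9].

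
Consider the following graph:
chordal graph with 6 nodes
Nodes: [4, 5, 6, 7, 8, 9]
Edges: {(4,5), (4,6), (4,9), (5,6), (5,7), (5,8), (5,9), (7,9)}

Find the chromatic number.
Clique number ω(G) = 3 (lower bound: χ ≥ ω).
The clique on [4, 5, 9] has size 3, forcing χ ≥ 3, and the coloring below uses 3 colors, so χ(G) = 3.
A valid 3-coloring: color 1: [5]; color 2: [4, 7, 8]; color 3: [6, 9].

χ(G) = 3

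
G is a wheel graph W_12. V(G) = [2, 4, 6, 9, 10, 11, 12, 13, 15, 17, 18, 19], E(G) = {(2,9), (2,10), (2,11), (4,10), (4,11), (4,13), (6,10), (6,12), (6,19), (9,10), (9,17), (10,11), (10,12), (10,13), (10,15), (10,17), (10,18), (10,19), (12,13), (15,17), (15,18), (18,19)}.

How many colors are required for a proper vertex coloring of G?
Clique number ω(G) = 3 (lower bound: χ ≥ ω).
Odd cycle [9, 17, 15, 18, 19, 6, 12, 13, 4, 11, 2] needs 3 colors (χ ≥ 3).
Vertex 10 is adjacent to every vertex of [2, 4, 6, 9, 11, 12, 13, 15, 17, 18, 19], which already need 3 colors among themselves, so 10 needs a new color (χ ≥ 4).
The coloring below uses 4 colors, so χ(G) = 4.
A valid 4-coloring: color 1: [10]; color 2: [9, 11, 12, 15, 19]; color 3: [2, 6, 13, 17, 18]; color 4: [4].

χ(G) = 4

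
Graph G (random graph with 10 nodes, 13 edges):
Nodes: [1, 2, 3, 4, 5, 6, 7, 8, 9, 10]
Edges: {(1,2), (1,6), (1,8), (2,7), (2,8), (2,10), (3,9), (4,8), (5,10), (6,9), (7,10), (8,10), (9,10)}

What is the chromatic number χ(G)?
Clique number ω(G) = 3 (lower bound: χ ≥ ω).
The clique on [1, 2, 8] has size 3, forcing χ ≥ 3, and the coloring below uses 3 colors, so χ(G) = 3.
A valid 3-coloring: color 1: [1, 3, 4, 10]; color 2: [2, 5, 9]; color 3: [6, 7, 8].

χ(G) = 3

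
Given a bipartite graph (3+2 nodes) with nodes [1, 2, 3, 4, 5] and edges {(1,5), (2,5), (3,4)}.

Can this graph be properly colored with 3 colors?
Yes, G is 3-colorable

A valid 3-coloring: color 1: [4, 5]; color 2: [1, 2, 3].
(χ(G) = 2 ≤ 3.)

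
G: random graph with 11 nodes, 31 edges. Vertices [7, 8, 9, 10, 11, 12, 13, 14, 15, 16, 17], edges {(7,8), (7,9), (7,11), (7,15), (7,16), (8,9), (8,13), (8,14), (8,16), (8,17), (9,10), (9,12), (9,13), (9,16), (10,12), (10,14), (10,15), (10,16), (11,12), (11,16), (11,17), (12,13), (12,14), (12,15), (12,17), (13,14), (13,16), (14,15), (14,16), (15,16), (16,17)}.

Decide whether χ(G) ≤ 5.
Yes, G is 5-colorable

A valid 5-coloring: color 1: [12, 16]; color 2: [9, 11, 14]; color 3: [8, 15]; color 4: [7, 10, 13, 17].
(χ(G) = 4 ≤ 5.)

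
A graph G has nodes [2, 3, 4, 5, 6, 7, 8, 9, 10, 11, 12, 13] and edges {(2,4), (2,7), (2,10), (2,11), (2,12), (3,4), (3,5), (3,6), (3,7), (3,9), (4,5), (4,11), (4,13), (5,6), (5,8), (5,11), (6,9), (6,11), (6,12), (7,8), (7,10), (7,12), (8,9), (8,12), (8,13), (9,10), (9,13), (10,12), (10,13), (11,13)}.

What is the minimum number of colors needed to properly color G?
χ(G) = 4

Clique number ω(G) = 4 (lower bound: χ ≥ ω).
The clique on [2, 7, 10, 12] has size 4, forcing χ ≥ 4, and the coloring below uses 4 colors, so χ(G) = 4.
A valid 4-coloring: color 1: [4, 6, 8, 10]; color 2: [5, 7, 9]; color 3: [3, 11, 12]; color 4: [2, 13].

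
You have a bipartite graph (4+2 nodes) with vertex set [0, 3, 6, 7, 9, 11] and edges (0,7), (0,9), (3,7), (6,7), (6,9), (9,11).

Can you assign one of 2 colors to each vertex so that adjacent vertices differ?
Yes, G is 2-colorable

A valid 2-coloring: color 1: [7, 9]; color 2: [0, 3, 6, 11].
(χ(G) = 2 ≤ 2.)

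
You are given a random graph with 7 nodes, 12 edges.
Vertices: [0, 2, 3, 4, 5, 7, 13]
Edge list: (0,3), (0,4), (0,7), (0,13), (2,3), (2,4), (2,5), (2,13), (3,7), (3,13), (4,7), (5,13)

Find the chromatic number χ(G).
χ(G) = 3

Clique number ω(G) = 3 (lower bound: χ ≥ ω).
The clique on [0, 3, 13] has size 3, forcing χ ≥ 3, and the coloring below uses 3 colors, so χ(G) = 3.
A valid 3-coloring: color 1: [0, 2]; color 2: [3, 4, 5]; color 3: [7, 13].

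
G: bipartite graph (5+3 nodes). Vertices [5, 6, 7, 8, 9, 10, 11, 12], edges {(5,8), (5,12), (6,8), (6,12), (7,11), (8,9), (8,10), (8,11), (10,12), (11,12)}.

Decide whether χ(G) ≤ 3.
Yes, G is 3-colorable

A valid 3-coloring: color 1: [7, 8, 12]; color 2: [5, 6, 9, 10, 11].
(χ(G) = 2 ≤ 3.)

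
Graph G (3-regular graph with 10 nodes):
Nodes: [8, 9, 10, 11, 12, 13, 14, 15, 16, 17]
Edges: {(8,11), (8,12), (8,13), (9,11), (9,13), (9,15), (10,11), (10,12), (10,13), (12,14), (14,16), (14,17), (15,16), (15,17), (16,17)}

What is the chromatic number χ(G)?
χ(G) = 3

Clique number ω(G) = 3 (lower bound: χ ≥ ω).
The clique on [14, 16, 17] has size 3, forcing χ ≥ 3, and the coloring below uses 3 colors, so χ(G) = 3.
A valid 3-coloring: color 1: [11, 12, 13, 17]; color 2: [8, 9, 10, 16]; color 3: [14, 15].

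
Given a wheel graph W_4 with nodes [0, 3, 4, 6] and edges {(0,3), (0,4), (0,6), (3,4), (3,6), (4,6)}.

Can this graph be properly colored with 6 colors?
A valid 6-coloring: color 1: [3]; color 2: [4]; color 3: [6]; color 4: [0].
(χ(G) = 4 ≤ 6.)

Yes, G is 6-colorable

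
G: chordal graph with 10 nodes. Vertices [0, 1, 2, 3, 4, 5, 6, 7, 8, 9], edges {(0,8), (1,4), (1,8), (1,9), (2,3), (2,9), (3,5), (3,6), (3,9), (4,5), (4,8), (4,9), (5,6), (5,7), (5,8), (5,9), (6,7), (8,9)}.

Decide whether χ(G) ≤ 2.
The clique on vertices [1, 4, 8, 9] has size 4 > 2, so it alone needs 4 colors.

No, G is not 2-colorable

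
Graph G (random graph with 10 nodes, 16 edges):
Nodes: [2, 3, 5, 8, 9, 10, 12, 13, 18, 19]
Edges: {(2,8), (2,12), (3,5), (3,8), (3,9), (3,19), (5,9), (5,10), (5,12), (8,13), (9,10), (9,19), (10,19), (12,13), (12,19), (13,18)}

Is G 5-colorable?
Yes, G is 5-colorable

A valid 5-coloring: color 1: [3, 10, 12, 18]; color 2: [5, 8, 19]; color 3: [2, 9, 13].
(χ(G) = 3 ≤ 5.)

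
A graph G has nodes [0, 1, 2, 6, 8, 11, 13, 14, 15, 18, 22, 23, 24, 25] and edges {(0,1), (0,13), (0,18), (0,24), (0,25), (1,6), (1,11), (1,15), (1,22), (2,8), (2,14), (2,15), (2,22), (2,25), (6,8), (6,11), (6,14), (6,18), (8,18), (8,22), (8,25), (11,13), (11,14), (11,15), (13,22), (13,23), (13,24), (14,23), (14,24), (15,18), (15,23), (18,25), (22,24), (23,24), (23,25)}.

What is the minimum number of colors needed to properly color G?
Clique number ω(G) = 3 (lower bound: χ ≥ ω).
Suppose a proper 3-coloring c exists. The clique [0, 13, 24] takes 3 distinct colors; by symmetry let c(0) = 1, c(13) = 2, c(24) = 3.
- Vertex 22: neighbors [13, 24] already have colors [2, 3] ⇒ c(22) = 1.
- Vertex 23: neighbors [13, 24] already have colors [2, 3] ⇒ c(23) = 1.
- Vertex 14: neighbors [23, 24] already have colors [1, 3] ⇒ c(14) = 2.
- Vertex 2: neighbors [22, 14] already have colors [1, 2] ⇒ c(2) = 3.
- Vertex 8: neighbors [22, 2] already have colors [1, 3] ⇒ c(8) = 2.
- Vertex 25: neighbors [0, 8, 2] already have colors [1, 2, 3] — all 3 colors blocked. Contradiction.
The forced assignments end in a contradiction, so G has no proper 3-coloring (χ ≥ 4).
The coloring below uses 4 colors, so χ(G) = 4.
A valid 4-coloring: color 1: [0, 8, 11, 23]; color 2: [1, 2, 18, 24]; color 3: [6, 15, 22, 25]; color 4: [13, 14].

χ(G) = 4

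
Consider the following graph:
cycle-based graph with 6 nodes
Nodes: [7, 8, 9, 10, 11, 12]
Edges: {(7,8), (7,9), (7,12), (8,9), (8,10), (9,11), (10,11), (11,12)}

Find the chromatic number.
Clique number ω(G) = 3 (lower bound: χ ≥ ω).
The clique on [7, 8, 9] has size 3, forcing χ ≥ 3, and the coloring below uses 3 colors, so χ(G) = 3.
A valid 3-coloring: color 1: [8, 11]; color 2: [9, 10, 12]; color 3: [7].

χ(G) = 3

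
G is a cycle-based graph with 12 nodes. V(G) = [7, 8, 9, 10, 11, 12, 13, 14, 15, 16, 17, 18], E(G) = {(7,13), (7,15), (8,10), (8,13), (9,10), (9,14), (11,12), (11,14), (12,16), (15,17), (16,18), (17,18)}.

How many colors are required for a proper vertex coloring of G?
χ(G) = 2

Clique number ω(G) = 2 (lower bound: χ ≥ ω).
The graph is bipartite (no odd cycle), so 2 colors suffice: χ(G) = 2.
A valid 2-coloring: color 1: [7, 8, 9, 11, 16, 17]; color 2: [10, 12, 13, 14, 15, 18].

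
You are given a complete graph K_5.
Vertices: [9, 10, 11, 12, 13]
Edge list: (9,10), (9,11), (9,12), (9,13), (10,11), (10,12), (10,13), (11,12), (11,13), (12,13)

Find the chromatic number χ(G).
Clique number ω(G) = 5 (lower bound: χ ≥ ω).
The clique on [9, 10, 11, 12, 13] has size 5, forcing χ ≥ 5, and the coloring below uses 5 colors, so χ(G) = 5.
A valid 5-coloring: color 1: [9]; color 2: [13]; color 3: [11]; color 4: [10]; color 5: [12].

χ(G) = 5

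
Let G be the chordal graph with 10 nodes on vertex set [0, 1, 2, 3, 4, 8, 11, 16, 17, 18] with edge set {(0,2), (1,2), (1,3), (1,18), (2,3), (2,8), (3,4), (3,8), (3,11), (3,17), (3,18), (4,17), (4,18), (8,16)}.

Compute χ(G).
Clique number ω(G) = 3 (lower bound: χ ≥ ω).
The clique on [1, 2, 3] has size 3, forcing χ ≥ 3, and the coloring below uses 3 colors, so χ(G) = 3.
A valid 3-coloring: color 1: [0, 3, 16]; color 2: [2, 11, 17, 18]; color 3: [1, 4, 8].

χ(G) = 3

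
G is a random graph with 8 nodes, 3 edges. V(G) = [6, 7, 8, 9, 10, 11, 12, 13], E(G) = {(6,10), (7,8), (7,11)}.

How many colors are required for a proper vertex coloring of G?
Clique number ω(G) = 2 (lower bound: χ ≥ ω).
The graph is bipartite (no odd cycle), so 2 colors suffice: χ(G) = 2.
A valid 2-coloring: color 1: [7, 9, 10, 12, 13]; color 2: [6, 8, 11].

χ(G) = 2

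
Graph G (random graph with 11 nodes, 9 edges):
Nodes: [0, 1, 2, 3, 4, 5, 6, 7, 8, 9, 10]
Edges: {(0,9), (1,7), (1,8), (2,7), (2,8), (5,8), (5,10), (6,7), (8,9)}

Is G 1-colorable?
No, G is not 1-colorable

Edge (0,9) forces its endpoints to differ, so 1 color is not enough.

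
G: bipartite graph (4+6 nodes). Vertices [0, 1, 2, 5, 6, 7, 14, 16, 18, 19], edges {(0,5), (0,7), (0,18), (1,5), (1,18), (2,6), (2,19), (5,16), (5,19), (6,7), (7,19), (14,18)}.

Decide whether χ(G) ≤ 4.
Yes, G is 4-colorable

A valid 4-coloring: color 1: [2, 5, 7, 18]; color 2: [0, 1, 6, 14, 16, 19].
(χ(G) = 2 ≤ 4.)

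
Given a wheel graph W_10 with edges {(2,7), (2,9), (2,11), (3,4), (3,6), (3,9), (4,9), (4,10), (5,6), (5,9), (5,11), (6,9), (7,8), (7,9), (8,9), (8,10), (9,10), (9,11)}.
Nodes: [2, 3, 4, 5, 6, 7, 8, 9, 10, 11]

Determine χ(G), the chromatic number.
Clique number ω(G) = 3 (lower bound: χ ≥ ω).
Odd cycle [6, 3, 4, 10, 8, 7, 2, 11, 5] needs 3 colors (χ ≥ 3).
Vertex 9 is adjacent to every vertex of [2, 3, 4, 5, 6, 7, 8, 10, 11], which already need 3 colors among themselves, so 9 needs a new color (χ ≥ 4).
The coloring below uses 4 colors, so χ(G) = 4.
A valid 4-coloring: color 1: [9]; color 2: [4, 6, 8, 11]; color 3: [3, 5, 7, 10]; color 4: [2].

χ(G) = 4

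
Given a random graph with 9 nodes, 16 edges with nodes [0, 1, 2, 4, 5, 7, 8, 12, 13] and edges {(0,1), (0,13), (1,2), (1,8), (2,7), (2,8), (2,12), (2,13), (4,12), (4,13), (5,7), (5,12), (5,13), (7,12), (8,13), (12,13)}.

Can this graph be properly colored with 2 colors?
No, G is not 2-colorable

The clique on vertices [1, 2, 8] has size 3 > 2, so it alone needs 3 colors.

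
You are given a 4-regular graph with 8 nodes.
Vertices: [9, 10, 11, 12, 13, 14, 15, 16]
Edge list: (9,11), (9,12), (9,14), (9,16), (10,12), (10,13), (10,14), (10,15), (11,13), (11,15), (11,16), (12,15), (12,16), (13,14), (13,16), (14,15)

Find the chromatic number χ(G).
Clique number ω(G) = 3 (lower bound: χ ≥ ω).
The clique on [9, 11, 16] has size 3, forcing χ ≥ 3, and the coloring below uses 3 colors, so χ(G) = 3.
A valid 3-coloring: color 1: [10, 16]; color 2: [11, 12, 14]; color 3: [9, 13, 15].

χ(G) = 3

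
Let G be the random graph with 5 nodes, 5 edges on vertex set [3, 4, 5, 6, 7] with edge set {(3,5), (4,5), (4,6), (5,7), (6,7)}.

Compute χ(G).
χ(G) = 2

Clique number ω(G) = 2 (lower bound: χ ≥ ω).
The graph is bipartite (no odd cycle), so 2 colors suffice: χ(G) = 2.
A valid 2-coloring: color 1: [5, 6]; color 2: [3, 4, 7].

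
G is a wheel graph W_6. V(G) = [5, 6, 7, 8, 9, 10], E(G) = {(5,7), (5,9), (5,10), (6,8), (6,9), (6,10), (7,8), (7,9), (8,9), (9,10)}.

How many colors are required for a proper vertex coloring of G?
χ(G) = 4

Clique number ω(G) = 3 (lower bound: χ ≥ ω).
Odd cycle [5, 7, 8, 6, 10] needs 3 colors (χ ≥ 3).
Vertex 9 is adjacent to every vertex of [5, 6, 7, 8, 10], which already need 3 colors among themselves, so 9 needs a new color (χ ≥ 4).
The coloring below uses 4 colors, so χ(G) = 4.
A valid 4-coloring: color 1: [9]; color 2: [5, 6]; color 3: [7, 10]; color 4: [8].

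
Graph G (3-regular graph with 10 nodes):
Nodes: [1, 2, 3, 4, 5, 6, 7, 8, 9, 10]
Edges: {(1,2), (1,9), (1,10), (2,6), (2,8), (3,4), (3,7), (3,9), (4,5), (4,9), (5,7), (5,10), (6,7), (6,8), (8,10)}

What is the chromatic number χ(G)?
Clique number ω(G) = 3 (lower bound: χ ≥ ω).
The clique on [3, 4, 9] has size 3, forcing χ ≥ 3, and the coloring below uses 3 colors, so χ(G) = 3.
A valid 3-coloring: color 1: [1, 4, 7, 8]; color 2: [2, 5, 9]; color 3: [3, 6, 10].

χ(G) = 3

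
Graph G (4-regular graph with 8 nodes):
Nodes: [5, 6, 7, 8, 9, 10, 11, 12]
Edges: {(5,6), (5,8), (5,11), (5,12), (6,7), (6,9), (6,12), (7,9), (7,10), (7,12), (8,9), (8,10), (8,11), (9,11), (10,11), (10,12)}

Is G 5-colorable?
A valid 5-coloring: color 1: [6, 10]; color 2: [8, 12]; color 3: [5, 7]; color 4: [9]; color 5: [11].
(χ(G) = 4 ≤ 5.)

Yes, G is 5-colorable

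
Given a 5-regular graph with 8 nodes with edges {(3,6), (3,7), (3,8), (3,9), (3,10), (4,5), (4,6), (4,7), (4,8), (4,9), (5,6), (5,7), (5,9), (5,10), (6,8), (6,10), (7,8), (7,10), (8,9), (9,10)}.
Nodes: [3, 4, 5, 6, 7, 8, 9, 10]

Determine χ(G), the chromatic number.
χ(G) = 4

Clique number ω(G) = 3 (lower bound: χ ≥ ω).
Odd cycle [10, 3, 8, 4, 5] needs 3 colors (χ ≥ 3).
Vertex 6 is adjacent to every vertex of [3, 4, 5, 8, 10], which already need 3 colors among themselves, so 6 needs a new color (χ ≥ 4).
The coloring below uses 4 colors, so χ(G) = 4.
A valid 4-coloring: color 1: [4, 10]; color 2: [3, 5]; color 3: [6, 7, 9]; color 4: [8].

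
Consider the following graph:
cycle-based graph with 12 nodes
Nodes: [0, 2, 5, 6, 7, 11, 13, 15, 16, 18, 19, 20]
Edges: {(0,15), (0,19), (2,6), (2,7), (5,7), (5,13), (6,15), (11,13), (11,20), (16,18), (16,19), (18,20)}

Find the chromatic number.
Clique number ω(G) = 2 (lower bound: χ ≥ ω).
The graph is bipartite (no odd cycle), so 2 colors suffice: χ(G) = 2.
A valid 2-coloring: color 1: [0, 6, 7, 13, 16, 20]; color 2: [2, 5, 11, 15, 18, 19].

χ(G) = 2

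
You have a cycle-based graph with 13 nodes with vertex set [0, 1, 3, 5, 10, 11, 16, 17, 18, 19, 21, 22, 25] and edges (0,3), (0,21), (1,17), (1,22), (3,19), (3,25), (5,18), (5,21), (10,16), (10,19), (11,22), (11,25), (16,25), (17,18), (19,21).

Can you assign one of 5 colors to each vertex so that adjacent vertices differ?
A valid 5-coloring: color 1: [0, 5, 17, 19, 22, 25]; color 2: [1, 3, 11, 16, 18, 21]; color 3: [10].
(χ(G) = 3 ≤ 5.)

Yes, G is 5-colorable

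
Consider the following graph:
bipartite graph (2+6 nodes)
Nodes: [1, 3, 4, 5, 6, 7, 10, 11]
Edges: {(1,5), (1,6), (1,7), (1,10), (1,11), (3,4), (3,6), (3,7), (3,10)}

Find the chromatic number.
Clique number ω(G) = 2 (lower bound: χ ≥ ω).
The graph is bipartite (no odd cycle), so 2 colors suffice: χ(G) = 2.
A valid 2-coloring: color 1: [1, 3]; color 2: [4, 5, 6, 7, 10, 11].

χ(G) = 2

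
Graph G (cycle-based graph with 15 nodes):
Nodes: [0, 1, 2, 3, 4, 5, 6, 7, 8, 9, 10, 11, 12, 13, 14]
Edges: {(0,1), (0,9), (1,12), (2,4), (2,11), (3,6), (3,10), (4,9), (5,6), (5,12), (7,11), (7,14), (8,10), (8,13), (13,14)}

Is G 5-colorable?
A valid 5-coloring: color 1: [1, 3, 4, 5, 8, 11, 14]; color 2: [0, 2, 6, 7, 10, 12, 13]; color 3: [9].
(χ(G) = 3 ≤ 5.)

Yes, G is 5-colorable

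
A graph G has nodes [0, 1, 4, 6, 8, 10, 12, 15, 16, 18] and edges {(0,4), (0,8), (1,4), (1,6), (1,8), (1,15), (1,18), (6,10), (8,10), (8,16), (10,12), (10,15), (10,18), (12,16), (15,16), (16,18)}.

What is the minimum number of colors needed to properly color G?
χ(G) = 2

Clique number ω(G) = 2 (lower bound: χ ≥ ω).
The graph is bipartite (no odd cycle), so 2 colors suffice: χ(G) = 2.
A valid 2-coloring: color 1: [0, 1, 10, 16]; color 2: [4, 6, 8, 12, 15, 18].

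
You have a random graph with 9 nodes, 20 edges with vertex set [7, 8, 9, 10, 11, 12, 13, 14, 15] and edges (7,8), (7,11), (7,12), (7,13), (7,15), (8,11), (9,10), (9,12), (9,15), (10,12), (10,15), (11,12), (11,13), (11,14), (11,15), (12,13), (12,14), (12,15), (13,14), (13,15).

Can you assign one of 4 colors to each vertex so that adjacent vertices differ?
The clique on vertices [7, 11, 12, 13, 15] has size 5 > 4, so it alone needs 5 colors.

No, G is not 4-colorable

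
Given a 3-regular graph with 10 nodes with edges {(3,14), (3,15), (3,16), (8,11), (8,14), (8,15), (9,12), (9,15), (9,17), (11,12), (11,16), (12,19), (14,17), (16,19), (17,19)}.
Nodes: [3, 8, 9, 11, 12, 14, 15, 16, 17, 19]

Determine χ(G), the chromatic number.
χ(G) = 3

Clique number ω(G) = 2 (lower bound: χ ≥ ω).
Odd cycle [19, 17, 14, 3, 16] needs 3 colors (χ ≥ 3).
The coloring below uses 3 colors, so χ(G) = 3.
A valid 3-coloring: color 1: [3, 8, 12, 17]; color 2: [14, 15, 16]; color 3: [9, 11, 19].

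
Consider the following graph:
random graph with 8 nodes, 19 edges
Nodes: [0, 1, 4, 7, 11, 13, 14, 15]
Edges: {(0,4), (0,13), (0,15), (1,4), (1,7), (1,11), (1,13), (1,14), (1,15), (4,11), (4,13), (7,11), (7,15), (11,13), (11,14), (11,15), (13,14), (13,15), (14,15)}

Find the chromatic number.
χ(G) = 5

Clique number ω(G) = 5 (lower bound: χ ≥ ω).
The clique on [1, 11, 13, 14, 15] has size 5, forcing χ ≥ 5, and the coloring below uses 5 colors, so χ(G) = 5.
A valid 5-coloring: color 1: [0, 11]; color 2: [7, 13]; color 3: [4, 15]; color 4: [1]; color 5: [14].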